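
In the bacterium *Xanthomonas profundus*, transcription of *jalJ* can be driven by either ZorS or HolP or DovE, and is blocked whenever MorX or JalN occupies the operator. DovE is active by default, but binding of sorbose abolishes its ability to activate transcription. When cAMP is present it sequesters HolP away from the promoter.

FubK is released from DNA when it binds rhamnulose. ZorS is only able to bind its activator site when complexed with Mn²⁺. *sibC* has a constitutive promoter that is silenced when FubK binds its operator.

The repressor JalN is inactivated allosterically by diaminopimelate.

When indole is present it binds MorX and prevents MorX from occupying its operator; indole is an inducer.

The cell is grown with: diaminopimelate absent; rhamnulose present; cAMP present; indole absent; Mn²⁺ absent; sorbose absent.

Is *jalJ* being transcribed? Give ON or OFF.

Mn²⁺ is absent, so ZorS is inactive.
cAMP is present, so HolP is inactive.
Indole is absent, so MorX is active.
Sorbose is absent, so DovE is active.
Diaminopimelate is absent, so JalN is active.
With repressor MorX bound, *jalJ* is not transcribed.

OFF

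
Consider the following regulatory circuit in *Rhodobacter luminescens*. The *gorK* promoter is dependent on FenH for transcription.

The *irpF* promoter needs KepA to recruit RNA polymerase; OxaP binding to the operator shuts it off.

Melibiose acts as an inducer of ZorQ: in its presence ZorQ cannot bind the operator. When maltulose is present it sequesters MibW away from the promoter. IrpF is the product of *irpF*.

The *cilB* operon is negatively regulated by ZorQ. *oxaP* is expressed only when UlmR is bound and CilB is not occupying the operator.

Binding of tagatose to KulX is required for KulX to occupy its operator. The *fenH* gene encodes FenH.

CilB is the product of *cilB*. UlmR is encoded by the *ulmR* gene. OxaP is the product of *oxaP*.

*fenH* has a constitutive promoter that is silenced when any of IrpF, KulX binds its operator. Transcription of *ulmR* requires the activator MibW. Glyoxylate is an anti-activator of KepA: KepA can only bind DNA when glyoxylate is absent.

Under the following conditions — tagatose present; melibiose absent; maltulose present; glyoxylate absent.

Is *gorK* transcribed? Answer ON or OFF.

OFF

Maltulose is present, so MibW is inactive.
Required activator MibW is absent, so *ulmR* is not transcribed.
So UlmR is not produced.
Melibiose is absent, so ZorQ is active.
With repressor ZorQ bound, *cilB* is not transcribed.
So CilB is not produced.
Required activator UlmR is absent, so *oxaP* is not transcribed.
So OxaP is not produced.
Glyoxylate is absent, so KepA is active.
No repressor is bound and KepA is active, so *irpF* is transcribed.
So IrpF is produced and active.
Tagatose is present, so KulX is active.
With repressor IrpF bound, *fenH* is not transcribed.
So FenH is not produced.
Required activator FenH is absent, so *gorK* is not transcribed.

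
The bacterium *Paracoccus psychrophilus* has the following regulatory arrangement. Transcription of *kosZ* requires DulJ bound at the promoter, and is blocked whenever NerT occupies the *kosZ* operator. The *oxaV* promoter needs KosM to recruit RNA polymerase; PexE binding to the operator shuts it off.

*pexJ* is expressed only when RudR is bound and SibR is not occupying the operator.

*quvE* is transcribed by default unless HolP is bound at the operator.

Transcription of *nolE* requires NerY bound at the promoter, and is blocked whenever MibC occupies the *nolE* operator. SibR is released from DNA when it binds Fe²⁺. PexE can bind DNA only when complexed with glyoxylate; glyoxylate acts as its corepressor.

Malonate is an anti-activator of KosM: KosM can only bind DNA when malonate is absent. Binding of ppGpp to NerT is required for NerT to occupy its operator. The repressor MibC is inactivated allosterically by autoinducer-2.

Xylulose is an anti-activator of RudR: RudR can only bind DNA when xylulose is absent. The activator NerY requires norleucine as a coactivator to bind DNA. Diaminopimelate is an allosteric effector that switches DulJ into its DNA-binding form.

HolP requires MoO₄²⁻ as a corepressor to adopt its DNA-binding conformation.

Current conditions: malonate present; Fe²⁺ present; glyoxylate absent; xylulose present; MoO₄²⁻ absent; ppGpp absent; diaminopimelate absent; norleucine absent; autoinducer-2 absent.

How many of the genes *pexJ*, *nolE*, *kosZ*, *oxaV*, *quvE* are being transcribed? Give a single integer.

Xylulose is present, so RudR is inactive.
Fe²⁺ is present, so SibR is inactive.
Required activator RudR is absent, so *pexJ* is not transcribed.
→ *pexJ* is OFF.
Autoinducer-2 is absent, so MibC is active.
Norleucine is absent, so NerY is inactive.
With repressor MibC bound, *nolE* is not transcribed.
→ *nolE* is OFF.
ppGpp is absent, so NerT is inactive.
Diaminopimelate is absent, so DulJ is inactive.
Required activator DulJ is absent, so *kosZ* is not transcribed.
→ *kosZ* is OFF.
Glyoxylate is absent, so PexE is inactive.
Malonate is present, so KosM is inactive.
Required activator KosM is absent, so *oxaV* is not transcribed.
→ *oxaV* is OFF.
MoO₄²⁻ is absent, so HolP is inactive.
With no repressor bound, *quvE* is transcribed.
→ *quvE* is ON.
1 of the 5 genes is transcribed.

1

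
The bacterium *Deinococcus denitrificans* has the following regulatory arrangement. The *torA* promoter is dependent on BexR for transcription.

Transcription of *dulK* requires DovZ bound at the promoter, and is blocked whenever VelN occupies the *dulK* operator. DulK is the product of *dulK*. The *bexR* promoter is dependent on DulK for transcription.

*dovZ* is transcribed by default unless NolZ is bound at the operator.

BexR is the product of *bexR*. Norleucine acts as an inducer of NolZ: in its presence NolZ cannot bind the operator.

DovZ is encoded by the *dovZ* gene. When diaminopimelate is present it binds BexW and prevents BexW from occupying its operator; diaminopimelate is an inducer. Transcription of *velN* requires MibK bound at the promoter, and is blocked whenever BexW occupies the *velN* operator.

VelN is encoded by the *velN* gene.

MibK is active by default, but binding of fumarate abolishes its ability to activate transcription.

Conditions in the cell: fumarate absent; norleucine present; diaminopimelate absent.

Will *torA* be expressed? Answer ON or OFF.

ON

Fumarate is absent, so MibK is active.
Diaminopimelate is absent, so BexW is active.
With repressor BexW bound, *velN* is not transcribed.
So VelN is not produced.
Norleucine is present, so NolZ is inactive.
With no repressor bound, *dovZ* is transcribed.
So DovZ is produced and active.
No repressor is bound and DovZ is active, so *dulK* is transcribed.
So DulK is produced and active.
No repressor is bound and DulK is active, so *bexR* is transcribed.
So BexR is produced and active.
No repressor is bound and BexR is active, so *torA* is transcribed.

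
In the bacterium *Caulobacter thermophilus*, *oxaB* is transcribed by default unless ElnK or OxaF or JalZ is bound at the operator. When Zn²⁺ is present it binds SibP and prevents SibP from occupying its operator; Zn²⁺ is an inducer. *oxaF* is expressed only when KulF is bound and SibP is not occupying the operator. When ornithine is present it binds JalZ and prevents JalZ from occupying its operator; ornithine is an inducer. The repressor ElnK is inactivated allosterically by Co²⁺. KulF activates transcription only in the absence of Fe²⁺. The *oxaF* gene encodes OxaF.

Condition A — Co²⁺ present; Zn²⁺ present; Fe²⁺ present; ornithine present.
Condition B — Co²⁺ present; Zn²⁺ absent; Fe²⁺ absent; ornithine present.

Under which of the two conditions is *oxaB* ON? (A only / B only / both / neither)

both

Condition A:
Co²⁺ is present, so ElnK is inactive.
Zn²⁺ is present, so SibP is inactive.
Fe²⁺ is present, so KulF is inactive.
Required activator KulF is absent, so *oxaF* is not transcribed.
So OxaF is not produced.
Ornithine is present, so JalZ is inactive.
With no repressor bound, *oxaB* is transcribed.
→ *oxaB* is ON in A.
Condition B:
Co²⁺ is present, so ElnK is inactive.
Zn²⁺ is absent, so SibP is active.
Fe²⁺ is absent, so KulF is active.
With repressor SibP bound, *oxaF* is not transcribed.
So OxaF is not produced.
Ornithine is present, so JalZ is inactive.
With no repressor bound, *oxaB* is transcribed.
→ *oxaB* is ON in B.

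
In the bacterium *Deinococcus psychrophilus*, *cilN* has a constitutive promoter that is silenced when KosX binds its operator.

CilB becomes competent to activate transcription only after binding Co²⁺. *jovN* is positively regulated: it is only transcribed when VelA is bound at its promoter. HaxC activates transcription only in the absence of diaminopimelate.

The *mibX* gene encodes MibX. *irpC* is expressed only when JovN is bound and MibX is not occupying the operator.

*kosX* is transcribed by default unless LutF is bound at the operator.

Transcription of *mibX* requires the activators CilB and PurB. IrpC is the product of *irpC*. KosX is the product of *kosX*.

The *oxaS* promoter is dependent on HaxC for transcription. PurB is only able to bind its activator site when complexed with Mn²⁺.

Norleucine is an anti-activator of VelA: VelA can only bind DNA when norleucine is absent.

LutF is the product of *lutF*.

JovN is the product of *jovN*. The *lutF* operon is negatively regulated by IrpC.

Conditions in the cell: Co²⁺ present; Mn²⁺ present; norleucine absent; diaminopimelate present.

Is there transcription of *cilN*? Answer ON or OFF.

Co²⁺ is present, so CilB is active.
Mn²⁺ is present, so PurB is active.
No repressor is bound and CilB and PurB are active, so *mibX* is transcribed.
So MibX is produced and active.
Norleucine is absent, so VelA is active.
No repressor is bound and VelA is active, so *jovN* is transcribed.
So JovN is produced and active.
With repressor MibX bound, *irpC* is not transcribed.
So IrpC is not produced.
With no repressor bound, *lutF* is transcribed.
So LutF is produced and active.
With repressor LutF bound, *kosX* is not transcribed.
So KosX is not produced.
With no repressor bound, *cilN* is transcribed.

ON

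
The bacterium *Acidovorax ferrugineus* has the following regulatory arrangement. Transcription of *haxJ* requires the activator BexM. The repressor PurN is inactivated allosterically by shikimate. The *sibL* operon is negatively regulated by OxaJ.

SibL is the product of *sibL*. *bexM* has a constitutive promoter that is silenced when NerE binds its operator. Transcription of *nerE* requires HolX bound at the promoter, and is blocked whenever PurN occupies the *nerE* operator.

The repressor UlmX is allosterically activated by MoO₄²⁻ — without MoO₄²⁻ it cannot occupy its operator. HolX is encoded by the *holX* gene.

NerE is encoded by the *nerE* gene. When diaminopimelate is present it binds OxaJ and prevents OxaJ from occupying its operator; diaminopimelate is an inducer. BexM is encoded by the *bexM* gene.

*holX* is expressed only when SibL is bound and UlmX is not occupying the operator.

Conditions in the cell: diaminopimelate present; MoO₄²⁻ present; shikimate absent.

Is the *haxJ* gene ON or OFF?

Diaminopimelate is present, so OxaJ is inactive.
With no repressor bound, *sibL* is transcribed.
So SibL is produced and active.
MoO₄²⁻ is present, so UlmX is active.
With repressor UlmX bound, *holX* is not transcribed.
So HolX is not produced.
Shikimate is absent, so PurN is active.
With repressor PurN bound, *nerE* is not transcribed.
So NerE is not produced.
With no repressor bound, *bexM* is transcribed.
So BexM is produced and active.
No repressor is bound and BexM is active, so *haxJ* is transcribed.

ON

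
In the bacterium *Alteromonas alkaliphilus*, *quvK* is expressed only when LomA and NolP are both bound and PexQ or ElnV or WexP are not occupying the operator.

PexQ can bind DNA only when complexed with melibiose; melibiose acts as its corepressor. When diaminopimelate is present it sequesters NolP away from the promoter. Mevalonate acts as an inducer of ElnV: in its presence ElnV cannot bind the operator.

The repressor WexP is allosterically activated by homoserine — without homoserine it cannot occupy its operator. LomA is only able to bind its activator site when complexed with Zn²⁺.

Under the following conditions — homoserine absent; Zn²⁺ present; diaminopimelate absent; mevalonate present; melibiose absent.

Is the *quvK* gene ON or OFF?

ON

Melibiose is absent, so PexQ is inactive.
Zn²⁺ is present, so LomA is active.
Mevalonate is present, so ElnV is inactive.
Diaminopimelate is absent, so NolP is active.
Homoserine is absent, so WexP is inactive.
No repressor is bound and LomA and NolP are active, so *quvK* is transcribed.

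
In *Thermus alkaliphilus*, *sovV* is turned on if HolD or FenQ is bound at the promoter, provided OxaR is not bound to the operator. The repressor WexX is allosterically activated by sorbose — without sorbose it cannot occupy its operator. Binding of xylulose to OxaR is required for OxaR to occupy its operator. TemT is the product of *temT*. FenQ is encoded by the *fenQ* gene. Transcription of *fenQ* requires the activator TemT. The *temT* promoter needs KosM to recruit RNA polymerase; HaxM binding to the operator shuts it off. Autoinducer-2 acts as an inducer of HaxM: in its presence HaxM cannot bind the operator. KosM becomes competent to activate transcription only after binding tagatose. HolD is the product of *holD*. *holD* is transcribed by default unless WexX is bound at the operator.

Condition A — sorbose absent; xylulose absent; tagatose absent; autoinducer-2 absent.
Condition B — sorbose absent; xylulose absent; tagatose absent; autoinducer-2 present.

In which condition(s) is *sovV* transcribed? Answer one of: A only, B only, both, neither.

both

Condition A:
Sorbose is absent, so WexX is inactive.
With no repressor bound, *holD* is transcribed.
So HolD is produced and active.
Xylulose is absent, so OxaR is inactive.
Tagatose is absent, so KosM is inactive.
Autoinducer-2 is absent, so HaxM is active.
With repressor HaxM bound, *temT* is not transcribed.
So TemT is not produced.
Required activator TemT is absent, so *fenQ* is not transcribed.
So FenQ is not produced.
Activator HolD is present, so *sovV* is transcribed.
→ *sovV* is ON in A.
Condition B:
Sorbose is absent, so WexX is inactive.
With no repressor bound, *holD* is transcribed.
So HolD is produced and active.
Xylulose is absent, so OxaR is inactive.
Tagatose is absent, so KosM is inactive.
Autoinducer-2 is present, so HaxM is inactive.
Required activator KosM is absent, so *temT* is not transcribed.
So TemT is not produced.
Required activator TemT is absent, so *fenQ* is not transcribed.
So FenQ is not produced.
Activator HolD is present, so *sovV* is transcribed.
→ *sovV* is ON in B.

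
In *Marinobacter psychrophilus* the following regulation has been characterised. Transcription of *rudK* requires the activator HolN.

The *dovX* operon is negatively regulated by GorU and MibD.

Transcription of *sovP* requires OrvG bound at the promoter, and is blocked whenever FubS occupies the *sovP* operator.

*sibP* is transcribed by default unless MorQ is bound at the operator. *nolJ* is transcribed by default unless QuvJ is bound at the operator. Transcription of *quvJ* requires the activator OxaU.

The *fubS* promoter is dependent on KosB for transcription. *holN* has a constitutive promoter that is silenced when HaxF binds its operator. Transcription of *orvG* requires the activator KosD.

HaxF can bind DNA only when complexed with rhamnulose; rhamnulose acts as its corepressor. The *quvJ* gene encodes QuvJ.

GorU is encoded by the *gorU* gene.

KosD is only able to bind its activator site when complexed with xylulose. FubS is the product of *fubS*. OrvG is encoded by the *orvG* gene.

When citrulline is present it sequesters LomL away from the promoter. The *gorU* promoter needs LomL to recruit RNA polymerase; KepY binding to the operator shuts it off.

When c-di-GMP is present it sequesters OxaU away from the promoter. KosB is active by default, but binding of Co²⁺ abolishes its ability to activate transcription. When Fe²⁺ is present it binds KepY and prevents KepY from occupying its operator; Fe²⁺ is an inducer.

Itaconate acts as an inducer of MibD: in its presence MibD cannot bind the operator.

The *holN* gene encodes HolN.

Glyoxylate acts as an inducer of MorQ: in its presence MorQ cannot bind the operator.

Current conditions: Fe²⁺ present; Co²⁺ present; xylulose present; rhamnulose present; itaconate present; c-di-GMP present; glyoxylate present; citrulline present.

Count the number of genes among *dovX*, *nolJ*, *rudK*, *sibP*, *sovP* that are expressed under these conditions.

4

Citrulline is present, so LomL is inactive.
Fe²⁺ is present, so KepY is inactive.
Required activator LomL is absent, so *gorU* is not transcribed.
So GorU is not produced.
Itaconate is present, so MibD is inactive.
With no repressor bound, *dovX* is transcribed.
→ *dovX* is ON.
c-di-GMP is present, so OxaU is inactive.
Required activator OxaU is absent, so *quvJ* is not transcribed.
So QuvJ is not produced.
With no repressor bound, *nolJ* is transcribed.
→ *nolJ* is ON.
Rhamnulose is present, so HaxF is active.
With repressor HaxF bound, *holN* is not transcribed.
So HolN is not produced.
Required activator HolN is absent, so *rudK* is not transcribed.
→ *rudK* is OFF.
Glyoxylate is present, so MorQ is inactive.
With no repressor bound, *sibP* is transcribed.
→ *sibP* is ON.
Co²⁺ is present, so KosB is inactive.
Required activator KosB is absent, so *fubS* is not transcribed.
So FubS is not produced.
Xylulose is present, so KosD is active.
No repressor is bound and KosD is active, so *orvG* is transcribed.
So OrvG is produced and active.
No repressor is bound and OrvG is active, so *sovP* is transcribed.
→ *sovP* is ON.
4 of the 5 genes are transcribed.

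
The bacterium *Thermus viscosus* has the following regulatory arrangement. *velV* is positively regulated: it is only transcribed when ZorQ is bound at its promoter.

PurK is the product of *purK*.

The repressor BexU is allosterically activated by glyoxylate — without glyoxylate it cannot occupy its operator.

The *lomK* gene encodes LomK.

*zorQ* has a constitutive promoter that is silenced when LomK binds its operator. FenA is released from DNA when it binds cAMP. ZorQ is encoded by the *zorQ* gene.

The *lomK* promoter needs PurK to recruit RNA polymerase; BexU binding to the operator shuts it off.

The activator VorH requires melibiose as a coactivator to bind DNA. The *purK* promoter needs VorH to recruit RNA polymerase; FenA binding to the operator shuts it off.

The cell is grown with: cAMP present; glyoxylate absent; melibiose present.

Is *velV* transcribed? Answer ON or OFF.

OFF

cAMP is present, so FenA is inactive.
Melibiose is present, so VorH is active.
No repressor is bound and VorH is active, so *purK* is transcribed.
So PurK is produced and active.
Glyoxylate is absent, so BexU is inactive.
No repressor is bound and PurK is active, so *lomK* is transcribed.
So LomK is produced and active.
With repressor LomK bound, *zorQ* is not transcribed.
So ZorQ is not produced.
Required activator ZorQ is absent, so *velV* is not transcribed.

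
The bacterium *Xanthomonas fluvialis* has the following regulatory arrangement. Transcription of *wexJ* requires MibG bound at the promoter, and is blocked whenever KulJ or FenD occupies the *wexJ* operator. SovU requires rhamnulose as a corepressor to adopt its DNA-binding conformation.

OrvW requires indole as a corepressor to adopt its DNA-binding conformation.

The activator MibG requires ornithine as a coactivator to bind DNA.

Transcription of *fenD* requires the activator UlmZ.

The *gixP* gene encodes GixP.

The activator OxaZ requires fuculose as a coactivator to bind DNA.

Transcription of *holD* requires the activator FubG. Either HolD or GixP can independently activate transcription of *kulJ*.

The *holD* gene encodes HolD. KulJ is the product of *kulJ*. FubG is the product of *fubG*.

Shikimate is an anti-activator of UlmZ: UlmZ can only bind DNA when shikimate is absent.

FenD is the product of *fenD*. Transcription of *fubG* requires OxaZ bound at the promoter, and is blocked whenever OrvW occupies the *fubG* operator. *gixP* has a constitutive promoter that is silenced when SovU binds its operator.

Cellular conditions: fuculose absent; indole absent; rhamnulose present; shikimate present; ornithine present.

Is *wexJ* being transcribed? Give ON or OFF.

ON

Indole is absent, so OrvW is inactive.
Fuculose is absent, so OxaZ is inactive.
Required activator OxaZ is absent, so *fubG* is not transcribed.
So FubG is not produced.
Required activator FubG is absent, so *holD* is not transcribed.
So HolD is not produced.
Rhamnulose is present, so SovU is active.
With repressor SovU bound, *gixP* is not transcribed.
So GixP is not produced.
No activator is available at the *kulJ* promoter, so *kulJ* is not transcribed.
So KulJ is not produced.
Shikimate is present, so UlmZ is inactive.
Required activator UlmZ is absent, so *fenD* is not transcribed.
So FenD is not produced.
Ornithine is present, so MibG is active.
No repressor is bound and MibG is active, so *wexJ* is transcribed.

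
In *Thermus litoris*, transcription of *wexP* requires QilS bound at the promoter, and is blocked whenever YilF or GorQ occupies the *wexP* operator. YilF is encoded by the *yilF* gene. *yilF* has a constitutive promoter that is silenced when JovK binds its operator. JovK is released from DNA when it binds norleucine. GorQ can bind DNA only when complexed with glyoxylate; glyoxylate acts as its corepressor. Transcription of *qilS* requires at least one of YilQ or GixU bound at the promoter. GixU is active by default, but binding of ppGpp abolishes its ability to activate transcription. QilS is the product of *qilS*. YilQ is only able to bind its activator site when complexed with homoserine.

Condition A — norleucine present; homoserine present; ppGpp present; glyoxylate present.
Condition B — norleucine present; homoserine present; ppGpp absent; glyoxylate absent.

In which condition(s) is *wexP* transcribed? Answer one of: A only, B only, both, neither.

Condition A:
Norleucine is present, so JovK is inactive.
With no repressor bound, *yilF* is transcribed.
So YilF is produced and active.
Homoserine is present, so YilQ is active.
ppGpp is present, so GixU is inactive.
Activator YilQ is present, so *qilS* is transcribed.
So QilS is produced and active.
Glyoxylate is present, so GorQ is active.
With repressor YilF bound, *wexP* is not transcribed.
→ *wexP* is OFF in A.
Condition B:
Norleucine is present, so JovK is inactive.
With no repressor bound, *yilF* is transcribed.
So YilF is produced and active.
Homoserine is present, so YilQ is active.
ppGpp is absent, so GixU is active.
Activator YilQ is present, so *qilS* is transcribed.
So QilS is produced and active.
Glyoxylate is absent, so GorQ is inactive.
With repressor YilF bound, *wexP* is not transcribed.
→ *wexP* is OFF in B.

neither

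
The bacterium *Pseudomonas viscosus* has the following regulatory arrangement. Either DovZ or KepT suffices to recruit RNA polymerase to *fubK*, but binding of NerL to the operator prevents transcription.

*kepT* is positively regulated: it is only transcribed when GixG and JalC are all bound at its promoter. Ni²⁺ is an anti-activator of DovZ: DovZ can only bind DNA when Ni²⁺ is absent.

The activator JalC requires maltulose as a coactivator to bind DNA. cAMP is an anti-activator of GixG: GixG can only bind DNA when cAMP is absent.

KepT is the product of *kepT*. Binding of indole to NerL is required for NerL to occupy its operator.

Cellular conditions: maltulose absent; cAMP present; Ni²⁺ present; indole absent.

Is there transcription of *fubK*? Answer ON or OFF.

OFF

Indole is absent, so NerL is inactive.
Ni²⁺ is present, so DovZ is inactive.
cAMP is present, so GixG is inactive.
Maltulose is absent, so JalC is inactive.
Required activator GixG is absent, so *kepT* is not transcribed.
So KepT is not produced.
No activator is available at the *fubK* promoter, so *fubK* is not transcribed.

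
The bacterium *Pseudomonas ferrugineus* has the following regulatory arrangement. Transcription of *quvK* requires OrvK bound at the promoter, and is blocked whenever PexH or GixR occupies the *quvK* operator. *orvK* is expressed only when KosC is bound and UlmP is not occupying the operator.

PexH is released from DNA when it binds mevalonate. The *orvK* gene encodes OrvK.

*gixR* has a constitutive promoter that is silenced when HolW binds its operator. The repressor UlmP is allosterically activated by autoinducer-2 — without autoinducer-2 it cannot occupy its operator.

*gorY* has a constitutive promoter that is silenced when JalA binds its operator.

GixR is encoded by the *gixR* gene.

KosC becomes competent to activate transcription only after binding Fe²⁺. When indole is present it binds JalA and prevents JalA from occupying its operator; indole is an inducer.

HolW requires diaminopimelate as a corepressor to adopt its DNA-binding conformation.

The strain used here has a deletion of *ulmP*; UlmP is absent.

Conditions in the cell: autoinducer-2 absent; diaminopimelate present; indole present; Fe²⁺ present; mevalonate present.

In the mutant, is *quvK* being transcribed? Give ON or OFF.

ON

Mevalonate is present, so PexH is inactive.
UlmP is non-functional in this strain, so it has no effect.
Fe²⁺ is present, so KosC is active.
No repressor is bound and KosC is active, so *orvK* is transcribed.
So OrvK is produced and active.
Diaminopimelate is present, so HolW is active.
With repressor HolW bound, *gixR* is not transcribed.
So GixR is not produced.
No repressor is bound and OrvK is active, so *quvK* is transcribed.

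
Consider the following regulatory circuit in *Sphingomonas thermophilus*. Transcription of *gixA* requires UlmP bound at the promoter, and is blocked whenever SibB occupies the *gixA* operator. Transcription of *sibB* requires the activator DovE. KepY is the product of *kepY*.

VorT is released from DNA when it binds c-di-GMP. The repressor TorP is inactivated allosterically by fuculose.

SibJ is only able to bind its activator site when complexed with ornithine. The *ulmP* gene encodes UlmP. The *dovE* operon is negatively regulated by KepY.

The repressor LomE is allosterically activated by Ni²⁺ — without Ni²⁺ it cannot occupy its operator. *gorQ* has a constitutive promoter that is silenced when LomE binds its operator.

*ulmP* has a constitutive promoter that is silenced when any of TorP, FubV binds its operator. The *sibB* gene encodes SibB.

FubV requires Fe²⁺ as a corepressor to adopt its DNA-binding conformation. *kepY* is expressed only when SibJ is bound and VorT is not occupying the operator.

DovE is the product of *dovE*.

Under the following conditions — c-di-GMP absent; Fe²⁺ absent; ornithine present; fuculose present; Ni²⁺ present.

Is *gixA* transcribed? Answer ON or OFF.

OFF

Fuculose is present, so TorP is inactive.
Fe²⁺ is absent, so FubV is inactive.
With no repressor bound, *ulmP* is transcribed.
So UlmP is produced and active.
Ornithine is present, so SibJ is active.
c-di-GMP is absent, so VorT is active.
With repressor VorT bound, *kepY* is not transcribed.
So KepY is not produced.
With no repressor bound, *dovE* is transcribed.
So DovE is produced and active.
No repressor is bound and DovE is active, so *sibB* is transcribed.
So SibB is produced and active.
With repressor SibB bound, *gixA* is not transcribed.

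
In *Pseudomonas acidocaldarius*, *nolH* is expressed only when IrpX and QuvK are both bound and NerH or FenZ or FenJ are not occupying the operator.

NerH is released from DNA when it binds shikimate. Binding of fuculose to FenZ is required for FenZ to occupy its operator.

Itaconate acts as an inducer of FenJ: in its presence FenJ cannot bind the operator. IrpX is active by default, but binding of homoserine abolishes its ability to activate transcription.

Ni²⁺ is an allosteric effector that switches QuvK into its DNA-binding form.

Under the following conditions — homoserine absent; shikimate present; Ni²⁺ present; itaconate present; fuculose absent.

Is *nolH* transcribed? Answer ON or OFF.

Shikimate is present, so NerH is inactive.
Fuculose is absent, so FenZ is inactive.
Homoserine is absent, so IrpX is active.
Itaconate is present, so FenJ is inactive.
Ni²⁺ is present, so QuvK is active.
No repressor is bound and IrpX and QuvK are active, so *nolH* is transcribed.

ON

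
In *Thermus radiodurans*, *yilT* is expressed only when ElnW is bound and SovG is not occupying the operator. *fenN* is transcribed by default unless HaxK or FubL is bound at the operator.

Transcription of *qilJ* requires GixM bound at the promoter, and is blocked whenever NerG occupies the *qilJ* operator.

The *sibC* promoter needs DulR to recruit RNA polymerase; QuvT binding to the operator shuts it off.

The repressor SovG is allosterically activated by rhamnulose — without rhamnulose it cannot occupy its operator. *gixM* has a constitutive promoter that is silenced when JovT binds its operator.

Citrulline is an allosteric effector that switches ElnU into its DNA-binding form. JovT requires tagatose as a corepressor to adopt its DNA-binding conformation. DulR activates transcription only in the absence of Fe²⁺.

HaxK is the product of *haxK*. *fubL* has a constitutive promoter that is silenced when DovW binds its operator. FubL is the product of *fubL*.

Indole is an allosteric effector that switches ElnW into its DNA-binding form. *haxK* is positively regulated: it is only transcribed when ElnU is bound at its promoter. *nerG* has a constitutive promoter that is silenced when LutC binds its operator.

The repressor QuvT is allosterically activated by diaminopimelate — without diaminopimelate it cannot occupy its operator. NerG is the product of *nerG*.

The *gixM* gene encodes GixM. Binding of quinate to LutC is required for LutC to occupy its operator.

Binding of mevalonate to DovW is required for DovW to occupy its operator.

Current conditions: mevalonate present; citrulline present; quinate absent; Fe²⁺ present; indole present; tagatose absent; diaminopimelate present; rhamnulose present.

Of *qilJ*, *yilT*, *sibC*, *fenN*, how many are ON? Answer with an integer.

0

Tagatose is absent, so JovT is inactive.
With no repressor bound, *gixM* is transcribed.
So GixM is produced and active.
Quinate is absent, so LutC is inactive.
With no repressor bound, *nerG* is transcribed.
So NerG is produced and active.
With repressor NerG bound, *qilJ* is not transcribed.
→ *qilJ* is OFF.
Indole is present, so ElnW is active.
Rhamnulose is present, so SovG is active.
With repressor SovG bound, *yilT* is not transcribed.
→ *yilT* is OFF.
Diaminopimelate is present, so QuvT is active.
Fe²⁺ is present, so DulR is inactive.
With repressor QuvT bound, *sibC* is not transcribed.
→ *sibC* is OFF.
Citrulline is present, so ElnU is active.
No repressor is bound and ElnU is active, so *haxK* is transcribed.
So HaxK is produced and active.
Mevalonate is present, so DovW is active.
With repressor DovW bound, *fubL* is not transcribed.
So FubL is not produced.
With repressor HaxK bound, *fenN* is not transcribed.
→ *fenN* is OFF.
0 of the 4 genes are transcribed.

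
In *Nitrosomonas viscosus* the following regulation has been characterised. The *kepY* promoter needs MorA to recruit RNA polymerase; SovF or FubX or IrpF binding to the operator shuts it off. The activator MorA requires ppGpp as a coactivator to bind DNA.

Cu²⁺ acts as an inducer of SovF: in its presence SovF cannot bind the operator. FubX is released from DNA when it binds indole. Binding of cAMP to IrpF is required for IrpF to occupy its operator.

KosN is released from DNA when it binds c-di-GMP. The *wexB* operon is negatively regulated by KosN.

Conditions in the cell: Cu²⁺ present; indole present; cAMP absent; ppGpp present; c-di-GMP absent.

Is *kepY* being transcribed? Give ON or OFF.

ON

Cu²⁺ is present, so SovF is inactive.
Indole is present, so FubX is inactive.
cAMP is absent, so IrpF is inactive.
ppGpp is present, so MorA is active.
No repressor is bound and MorA is active, so *kepY* is transcribed.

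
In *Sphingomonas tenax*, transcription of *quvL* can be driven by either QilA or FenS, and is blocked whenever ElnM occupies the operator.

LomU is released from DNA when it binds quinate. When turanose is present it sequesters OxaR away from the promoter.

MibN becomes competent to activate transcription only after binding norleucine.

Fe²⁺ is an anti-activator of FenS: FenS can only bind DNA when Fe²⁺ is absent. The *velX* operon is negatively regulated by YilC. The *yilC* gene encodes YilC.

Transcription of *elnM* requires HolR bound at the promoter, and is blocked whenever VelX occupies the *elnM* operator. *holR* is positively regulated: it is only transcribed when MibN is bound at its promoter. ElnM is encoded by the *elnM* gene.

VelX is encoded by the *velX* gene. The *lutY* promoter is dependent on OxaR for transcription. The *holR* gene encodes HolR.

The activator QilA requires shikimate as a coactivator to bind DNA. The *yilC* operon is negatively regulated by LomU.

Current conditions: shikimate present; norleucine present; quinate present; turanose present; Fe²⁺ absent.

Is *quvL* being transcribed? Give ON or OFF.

Shikimate is present, so QilA is active.
Fe²⁺ is absent, so FenS is active.
Norleucine is present, so MibN is active.
No repressor is bound and MibN is active, so *holR* is transcribed.
So HolR is produced and active.
Quinate is present, so LomU is inactive.
With no repressor bound, *yilC* is transcribed.
So YilC is produced and active.
With repressor YilC bound, *velX* is not transcribed.
So VelX is not produced.
No repressor is bound and HolR is active, so *elnM* is transcribed.
So ElnM is produced and active.
With repressor ElnM bound, *quvL* is not transcribed.

OFF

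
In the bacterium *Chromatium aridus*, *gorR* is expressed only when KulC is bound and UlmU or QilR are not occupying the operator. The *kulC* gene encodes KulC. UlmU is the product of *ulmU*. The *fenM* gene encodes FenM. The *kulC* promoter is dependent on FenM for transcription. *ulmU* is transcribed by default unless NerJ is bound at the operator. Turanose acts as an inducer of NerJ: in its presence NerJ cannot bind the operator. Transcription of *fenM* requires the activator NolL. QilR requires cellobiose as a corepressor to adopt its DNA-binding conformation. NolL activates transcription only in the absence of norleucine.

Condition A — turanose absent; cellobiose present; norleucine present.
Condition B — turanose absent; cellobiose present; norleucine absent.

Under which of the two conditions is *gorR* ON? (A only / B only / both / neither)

Condition A:
Turanose is absent, so NerJ is active.
With repressor NerJ bound, *ulmU* is not transcribed.
So UlmU is not produced.
Cellobiose is present, so QilR is active.
Norleucine is present, so NolL is inactive.
Required activator NolL is absent, so *fenM* is not transcribed.
So FenM is not produced.
Required activator FenM is absent, so *kulC* is not transcribed.
So KulC is not produced.
With repressor QilR bound, *gorR* is not transcribed.
→ *gorR* is OFF in A.
Condition B:
Turanose is absent, so NerJ is active.
With repressor NerJ bound, *ulmU* is not transcribed.
So UlmU is not produced.
Cellobiose is present, so QilR is active.
Norleucine is absent, so NolL is active.
No repressor is bound and NolL is active, so *fenM* is transcribed.
So FenM is produced and active.
No repressor is bound and FenM is active, so *kulC* is transcribed.
So KulC is produced and active.
With repressor QilR bound, *gorR* is not transcribed.
→ *gorR* is OFF in B.

neither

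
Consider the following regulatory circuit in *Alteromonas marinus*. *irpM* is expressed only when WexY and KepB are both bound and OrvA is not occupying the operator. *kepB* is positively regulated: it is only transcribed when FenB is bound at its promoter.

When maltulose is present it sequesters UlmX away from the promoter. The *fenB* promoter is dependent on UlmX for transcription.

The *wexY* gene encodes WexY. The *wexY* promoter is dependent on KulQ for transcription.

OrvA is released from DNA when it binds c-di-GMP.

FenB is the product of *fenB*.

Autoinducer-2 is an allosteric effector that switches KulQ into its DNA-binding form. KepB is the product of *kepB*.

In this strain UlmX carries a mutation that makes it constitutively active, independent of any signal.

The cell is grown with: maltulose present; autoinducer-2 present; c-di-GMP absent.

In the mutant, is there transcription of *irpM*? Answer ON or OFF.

Autoinducer-2 is present, so KulQ is active.
No repressor is bound and KulQ is active, so *wexY* is transcribed.
So WexY is produced and active.
c-di-GMP is absent, so OrvA is active.
UlmX is constitutively active in this strain.
No repressor is bound and UlmX is active, so *fenB* is transcribed.
So FenB is produced and active.
No repressor is bound and FenB is active, so *kepB* is transcribed.
So KepB is produced and active.
With repressor OrvA bound, *irpM* is not transcribed.

OFF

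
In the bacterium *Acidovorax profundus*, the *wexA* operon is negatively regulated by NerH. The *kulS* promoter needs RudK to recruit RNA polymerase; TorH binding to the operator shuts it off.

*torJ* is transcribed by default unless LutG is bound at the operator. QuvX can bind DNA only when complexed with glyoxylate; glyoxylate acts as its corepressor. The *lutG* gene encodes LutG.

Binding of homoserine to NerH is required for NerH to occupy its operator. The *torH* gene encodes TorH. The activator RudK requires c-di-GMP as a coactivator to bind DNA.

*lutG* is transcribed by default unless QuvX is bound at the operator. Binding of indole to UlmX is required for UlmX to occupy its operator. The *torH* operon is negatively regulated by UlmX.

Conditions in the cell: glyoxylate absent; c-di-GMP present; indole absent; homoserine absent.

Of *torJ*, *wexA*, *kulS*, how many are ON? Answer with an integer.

Glyoxylate is absent, so QuvX is inactive.
With no repressor bound, *lutG* is transcribed.
So LutG is produced and active.
With repressor LutG bound, *torJ* is not transcribed.
→ *torJ* is OFF.
Homoserine is absent, so NerH is inactive.
With no repressor bound, *wexA* is transcribed.
→ *wexA* is ON.
Indole is absent, so UlmX is inactive.
With no repressor bound, *torH* is transcribed.
So TorH is produced and active.
c-di-GMP is present, so RudK is active.
With repressor TorH bound, *kulS* is not transcribed.
→ *kulS* is OFF.
1 of the 3 genes is transcribed.

1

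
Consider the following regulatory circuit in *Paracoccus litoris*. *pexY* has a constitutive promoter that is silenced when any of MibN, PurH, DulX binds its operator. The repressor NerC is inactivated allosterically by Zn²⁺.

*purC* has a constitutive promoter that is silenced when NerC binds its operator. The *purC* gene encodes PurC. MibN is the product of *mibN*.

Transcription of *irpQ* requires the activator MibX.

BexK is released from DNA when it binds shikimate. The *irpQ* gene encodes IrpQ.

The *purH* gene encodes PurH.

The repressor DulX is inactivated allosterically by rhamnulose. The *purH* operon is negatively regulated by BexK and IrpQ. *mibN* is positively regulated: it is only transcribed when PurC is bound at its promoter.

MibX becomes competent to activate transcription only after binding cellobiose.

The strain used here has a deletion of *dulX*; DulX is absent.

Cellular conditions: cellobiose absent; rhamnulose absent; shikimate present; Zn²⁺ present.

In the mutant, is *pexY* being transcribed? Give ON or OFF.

Zn²⁺ is present, so NerC is inactive.
With no repressor bound, *purC* is transcribed.
So PurC is produced and active.
No repressor is bound and PurC is active, so *mibN* is transcribed.
So MibN is produced and active.
Shikimate is present, so BexK is inactive.
Cellobiose is absent, so MibX is inactive.
Required activator MibX is absent, so *irpQ* is not transcribed.
So IrpQ is not produced.
With no repressor bound, *purH* is transcribed.
So PurH is produced and active.
DulX is non-functional in this strain, so it has no effect.
With repressor MibN bound, *pexY* is not transcribed.

OFF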